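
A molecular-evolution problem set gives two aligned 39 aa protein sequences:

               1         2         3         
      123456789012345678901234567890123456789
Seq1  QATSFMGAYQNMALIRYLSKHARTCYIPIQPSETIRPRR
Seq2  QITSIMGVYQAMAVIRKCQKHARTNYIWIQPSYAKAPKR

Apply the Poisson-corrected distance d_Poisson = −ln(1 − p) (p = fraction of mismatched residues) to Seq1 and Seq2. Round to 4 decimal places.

Mismatches occur at site 2 (A→I), site 5 (F→I), site 8 (A→V), site 11 (N→A), site 14 (L→V), site 17 (Y→K), site 18 (L→C), site 19 (S→Q), site 25 (C→N), site 28 (P→W), site 33 (E→Y), site 34 (T→A), site 35 (I→K), site 36 (R→A), site 38 (R→K).
p = 15/39 = 0.384615.
d = −ln(1 − 0.384615) = −ln(0.615385) = 0.4855.

0.4855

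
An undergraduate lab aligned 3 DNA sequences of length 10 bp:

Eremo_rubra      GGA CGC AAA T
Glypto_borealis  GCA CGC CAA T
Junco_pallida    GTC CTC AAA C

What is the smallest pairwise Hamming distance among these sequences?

2

Pairwise Hamming distances:
  Eremo_rubra vs Glypto_borealis: 2
  Eremo_rubra vs Junco_pallida: 4
  Glypto_borealis vs Junco_pallida: 5
The smallest is 2, between Eremo_rubra and Glypto_borealis.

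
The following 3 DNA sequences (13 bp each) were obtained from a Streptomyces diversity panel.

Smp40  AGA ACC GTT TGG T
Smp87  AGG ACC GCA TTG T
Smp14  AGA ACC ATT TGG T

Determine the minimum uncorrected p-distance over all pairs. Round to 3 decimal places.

Pairwise Hamming distances:
  Smp40 vs Smp87: 4
  Smp40 vs Smp14: 1
  Smp87 vs Smp14: 5
The smallest is 1 mismatch, between Smp40 and Smp14; p = 1/13 = 0.077.

0.077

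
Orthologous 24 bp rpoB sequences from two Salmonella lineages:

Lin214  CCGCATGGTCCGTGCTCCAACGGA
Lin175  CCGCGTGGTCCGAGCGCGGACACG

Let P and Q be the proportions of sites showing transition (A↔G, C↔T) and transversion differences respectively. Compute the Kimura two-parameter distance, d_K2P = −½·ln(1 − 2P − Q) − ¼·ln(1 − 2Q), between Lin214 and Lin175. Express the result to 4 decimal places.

The sequences differ at positions 5 (A/G, transition), 13 (T/A, transversion), 16 (T/G, transversion), 18 (C/G, transversion), 19 (A/G, transition), 22 (G/A, transition), 23 (G/C, transversion), 24 (A/G, transition).
Of the 8 differences, 4 transitions and 4 transversions over 24 sites: P = 4/24 = 0.166667, Q = 4/24 = 0.166667.
d = −0.5·ln(0.499999) − 0.25·ln(0.666666) = −0.5·(-0.693149) − 0.25·(-0.405466) = 0.4479.

0.4479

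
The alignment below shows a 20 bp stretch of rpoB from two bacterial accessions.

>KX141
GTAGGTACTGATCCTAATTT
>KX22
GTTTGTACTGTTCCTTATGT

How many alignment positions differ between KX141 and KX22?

The sequences differ at positions 3 (A/T), 4 (G/T), 11 (A/T), 16 (A/T), 19 (T/G).
That gives 5 mismatches out of 20 aligned sites, so the Hamming distance is 5.

5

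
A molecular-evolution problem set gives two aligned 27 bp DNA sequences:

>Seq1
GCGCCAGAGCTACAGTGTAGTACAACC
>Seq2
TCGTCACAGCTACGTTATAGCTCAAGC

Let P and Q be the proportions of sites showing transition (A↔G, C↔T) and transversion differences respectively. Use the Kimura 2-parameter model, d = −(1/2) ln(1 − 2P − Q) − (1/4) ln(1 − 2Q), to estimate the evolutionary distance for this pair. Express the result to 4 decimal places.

Differing sites — 1:G/T (Tv); 4:C/T (Ti); 7:G/C (Tv); 14:A/G (Ti); 15:G/T (Tv); 17:G/A (Ti); 21:T/C (Ti); 22:A/T (Tv); 26:C/G (Tv).
Of the 9 differences, 4 transitions and 5 transversions over 27 sites: P = 4/27 = 0.148148, Q = 5/27 = 0.185185.
d = −0.5·ln(0.518519) − 0.25·ln(0.629630) = −0.5·(-0.656779) − 0.25·(-0.462623) = 0.4440.

0.4440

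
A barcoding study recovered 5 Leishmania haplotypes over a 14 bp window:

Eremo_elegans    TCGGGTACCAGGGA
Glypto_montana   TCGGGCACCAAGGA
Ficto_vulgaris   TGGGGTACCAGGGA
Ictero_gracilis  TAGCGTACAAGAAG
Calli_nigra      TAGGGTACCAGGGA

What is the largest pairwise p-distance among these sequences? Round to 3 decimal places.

Pairwise Hamming distances:
  Eremo_elegans vs Glypto_montana: 2
  Eremo_elegans vs Ficto_vulgaris: 1
  Eremo_elegans vs Ictero_gracilis: 6
  Eremo_elegans vs Calli_nigra: 1
  Glypto_montana vs Ficto_vulgaris: 3
  Glypto_montana vs Ictero_gracilis: 8
  Glypto_montana vs Calli_nigra: 3
  Ficto_vulgaris vs Ictero_gracilis: 6
  Ficto_vulgaris vs Calli_nigra: 1
  Ictero_gracilis vs Calli_nigra: 5
The largest is 8 mismatches, between Glypto_montana and Ictero_gracilis; p = 8/14 = 0.571.

0.571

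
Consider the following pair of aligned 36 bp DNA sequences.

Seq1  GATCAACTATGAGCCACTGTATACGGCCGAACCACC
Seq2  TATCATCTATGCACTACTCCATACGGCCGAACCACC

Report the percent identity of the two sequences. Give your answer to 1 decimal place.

80.6%

Mismatches occur at site 1 (G/T), site 6 (A/T), site 12 (A/C), site 13 (G/A), site 15 (C/T), site 19 (G/C), site 20 (T/C).
29 of the 36 sites match, so the percent identity is 29/36 × 100 = 80.6%.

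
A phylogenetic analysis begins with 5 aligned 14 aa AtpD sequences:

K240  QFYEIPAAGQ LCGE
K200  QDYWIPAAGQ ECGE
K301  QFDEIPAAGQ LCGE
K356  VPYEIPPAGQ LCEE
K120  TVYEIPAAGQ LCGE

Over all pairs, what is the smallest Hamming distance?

1

Pairwise Hamming distances:
  K240 vs K200: 3
  K240 vs K301: 1
  K240 vs K356: 4
  K240 vs K120: 2
  K200 vs K301: 4
  K200 vs K356: 6
  K200 vs K120: 4
  K301 vs K356: 5
  K301 vs K120: 3
  K356 vs K120: 4
The smallest is 1, between K240 and K301.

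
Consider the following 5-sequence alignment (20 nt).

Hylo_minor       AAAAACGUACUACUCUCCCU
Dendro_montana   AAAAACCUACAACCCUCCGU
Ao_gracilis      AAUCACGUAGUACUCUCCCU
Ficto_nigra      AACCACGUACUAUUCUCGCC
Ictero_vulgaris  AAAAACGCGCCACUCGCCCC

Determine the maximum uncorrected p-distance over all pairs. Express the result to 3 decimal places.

Pairwise Hamming distances:
  Hylo_minor vs Dendro_montana: 4
  Hylo_minor vs Ao_gracilis: 3
  Hylo_minor vs Ficto_nigra: 5
  Hylo_minor vs Ictero_vulgaris: 5
  Dendro_montana vs Ao_gracilis: 7
  Dendro_montana vs Ficto_nigra: 9
  Dendro_montana vs Ictero_vulgaris: 8
  Ao_gracilis vs Ficto_nigra: 5
  Ao_gracilis vs Ictero_vulgaris: 8
  Ficto_nigra vs Ictero_vulgaris: 8
The largest is 9 mismatches, between Dendro_montana and Ficto_nigra; p = 9/20 = 0.450.

0.450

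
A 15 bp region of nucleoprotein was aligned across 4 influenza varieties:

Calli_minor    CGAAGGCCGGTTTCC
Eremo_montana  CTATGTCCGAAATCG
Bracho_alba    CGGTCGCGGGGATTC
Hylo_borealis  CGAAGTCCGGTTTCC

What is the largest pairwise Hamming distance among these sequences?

Pairwise Hamming distances:
  Calli_minor vs Eremo_montana: 7
  Calli_minor vs Bracho_alba: 7
  Calli_minor vs Hylo_borealis: 1
  Eremo_montana vs Bracho_alba: 9
  Eremo_montana vs Hylo_borealis: 6
  Bracho_alba vs Hylo_borealis: 8
The largest is 9, between Eremo_montana and Bracho_alba.

9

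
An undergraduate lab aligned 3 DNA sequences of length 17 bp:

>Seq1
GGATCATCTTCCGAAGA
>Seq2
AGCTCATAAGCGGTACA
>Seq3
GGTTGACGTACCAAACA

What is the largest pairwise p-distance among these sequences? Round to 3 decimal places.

Pairwise Hamming distances:
  Seq1 vs Seq2: 8
  Seq1 vs Seq3: 7
  Seq2 vs Seq3: 10
The largest is 10 mismatches, between Seq2 and Seq3; p = 10/17 = 0.588.

0.588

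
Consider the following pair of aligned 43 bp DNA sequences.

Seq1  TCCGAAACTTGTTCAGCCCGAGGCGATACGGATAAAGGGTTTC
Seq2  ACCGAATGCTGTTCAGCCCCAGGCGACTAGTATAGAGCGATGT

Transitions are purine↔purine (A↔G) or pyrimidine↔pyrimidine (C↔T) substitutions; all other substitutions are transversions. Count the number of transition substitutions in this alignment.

4

The sequences differ at positions 1 (T/A, transversion), 7 (A/T, transversion), 8 (C/G, transversion), 9 (T/C, transition), 20 (G/C, transversion), 27 (T/C, transition), 28 (A/T, transversion), 29 (C/A, transversion), 31 (G/T, transversion), 35 (A/G, transition), 38 (G/C, transversion), 40 (T/A, transversion), 42 (T/G, transversion), 43 (C/T, transition).
Of the 14 differences, 4 transitions and 10 transversions, so the answer is 4.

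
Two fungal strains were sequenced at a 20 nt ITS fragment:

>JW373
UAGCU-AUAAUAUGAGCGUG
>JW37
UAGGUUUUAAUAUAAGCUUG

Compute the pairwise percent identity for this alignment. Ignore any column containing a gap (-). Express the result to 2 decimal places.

Excluding the 1 gap column leaves 19 comparable sites.
Mismatches occur at site 4 (C/G), site 7 (A/U), site 14 (G/A), site 18 (G/U).
15 of the 19 comparable sites match, so the percent identity is 15/19 × 100 = 78.95%.

78.95%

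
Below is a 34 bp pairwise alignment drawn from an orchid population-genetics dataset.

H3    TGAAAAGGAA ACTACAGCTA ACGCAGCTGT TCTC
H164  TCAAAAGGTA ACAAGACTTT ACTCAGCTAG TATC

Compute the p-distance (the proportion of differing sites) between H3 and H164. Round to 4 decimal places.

0.3235

The sequences differ at positions 2 (G/C), 9 (A/T), 13 (T/A), 15 (C/G), 17 (G/C), 18 (C/T), 20 (A/T), 23 (G/T), 29 (G/A), 30 (T/G), 32 (C/A).
There are 11 differences over 34 sites, so p = 11/34 = 0.3235.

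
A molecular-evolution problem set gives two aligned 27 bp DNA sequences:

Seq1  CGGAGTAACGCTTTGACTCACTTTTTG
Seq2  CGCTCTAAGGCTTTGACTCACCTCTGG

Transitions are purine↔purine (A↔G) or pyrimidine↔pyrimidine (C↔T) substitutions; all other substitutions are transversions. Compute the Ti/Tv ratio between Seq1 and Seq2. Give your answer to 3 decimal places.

0.400

The sequences differ at positions 3 (G/C, transversion), 4 (A/T, transversion), 5 (G/C, transversion), 9 (C/G, transversion), 22 (T/C, transition), 24 (T/C, transition), 26 (T/G, transversion).
Of the 7 differences, 2 transitions and 5 transversions, so Ti/Tv = 2/5 = 0.400.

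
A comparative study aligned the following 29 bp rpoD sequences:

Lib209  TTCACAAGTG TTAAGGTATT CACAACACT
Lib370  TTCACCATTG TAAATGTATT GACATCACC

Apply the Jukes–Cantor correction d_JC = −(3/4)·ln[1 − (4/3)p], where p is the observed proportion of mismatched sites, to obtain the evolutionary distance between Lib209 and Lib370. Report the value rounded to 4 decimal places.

0.2913

Differing sites — 6:A/C; 8:G/T; 12:T/A; 15:G/T; 21:C/G; 25:A/T; 29:T/C.
p = 7/29 = 0.241379.
d = −0.75 · ln(1 − (4/3)·0.241379) = −0.75 · ln(0.678161) = −0.75 · (-0.388371) = 0.2913.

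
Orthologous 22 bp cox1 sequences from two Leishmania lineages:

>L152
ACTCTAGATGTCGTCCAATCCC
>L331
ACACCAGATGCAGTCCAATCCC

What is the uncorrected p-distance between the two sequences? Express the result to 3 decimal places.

0.182

Mismatches occur at site 3 (T/A), site 5 (T/C), site 11 (T/C), site 12 (C/A).
There are 4 differences over 22 sites, so p = 4/22 = 0.182.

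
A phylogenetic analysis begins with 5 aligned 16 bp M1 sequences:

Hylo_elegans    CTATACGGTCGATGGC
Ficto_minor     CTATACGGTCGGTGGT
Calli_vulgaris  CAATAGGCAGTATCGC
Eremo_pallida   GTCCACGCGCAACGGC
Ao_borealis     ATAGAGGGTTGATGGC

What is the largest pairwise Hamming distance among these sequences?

Pairwise Hamming distances:
  Hylo_elegans vs Ficto_minor: 2
  Hylo_elegans vs Calli_vulgaris: 7
  Hylo_elegans vs Eremo_pallida: 7
  Hylo_elegans vs Ao_borealis: 4
  Ficto_minor vs Calli_vulgaris: 9
  Ficto_minor vs Eremo_pallida: 9
  Ficto_minor vs Ao_borealis: 6
  Calli_vulgaris vs Eremo_pallida: 10
  Calli_vulgaris vs Ao_borealis: 8
  Eremo_pallida vs Ao_borealis: 9
The largest is 10, between Calli_vulgaris and Eremo_pallida.

10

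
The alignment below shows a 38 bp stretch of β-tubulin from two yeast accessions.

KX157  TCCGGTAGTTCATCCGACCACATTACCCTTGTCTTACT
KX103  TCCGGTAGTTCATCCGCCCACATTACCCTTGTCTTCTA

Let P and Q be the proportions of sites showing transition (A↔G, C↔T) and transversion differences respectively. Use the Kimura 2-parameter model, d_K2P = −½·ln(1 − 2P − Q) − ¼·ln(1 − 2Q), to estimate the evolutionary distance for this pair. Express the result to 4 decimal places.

0.1135

The sequences differ at positions 17 (A/C, transversion), 36 (A/C, transversion), 37 (C/T, transition), 38 (T/A, transversion).
Of the 4 differences, 1 transition and 3 transversions over 38 sites: P = 1/38 = 0.026316, Q = 3/38 = 0.078947.
d = −0.5·ln(0.868421) − 0.25·ln(0.842106) = −0.5·(-0.141079) − 0.25·(-0.171849) = 0.1135.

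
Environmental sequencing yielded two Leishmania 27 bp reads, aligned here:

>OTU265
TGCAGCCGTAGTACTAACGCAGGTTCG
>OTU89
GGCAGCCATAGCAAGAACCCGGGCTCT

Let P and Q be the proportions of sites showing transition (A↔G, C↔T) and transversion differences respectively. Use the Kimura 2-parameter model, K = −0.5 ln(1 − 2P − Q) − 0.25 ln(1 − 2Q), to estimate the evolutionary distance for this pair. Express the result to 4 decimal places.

0.4440

Mismatches occur at site 1 (T→G, transversion), site 8 (G→A, transition), site 12 (T→C, transition), site 14 (C→A, transversion), site 15 (T→G, transversion), site 19 (G→C, transversion), site 21 (A→G, transition), site 24 (T→C, transition), site 27 (G→T, transversion).
Of the 9 differences, 4 transitions and 5 transversions over 27 sites: P = 4/27 = 0.148148, Q = 5/27 = 0.185185.
d = −0.5·ln(0.518519) − 0.25·ln(0.629630) = −0.5·(-0.656779) − 0.25·(-0.462623) = 0.4440.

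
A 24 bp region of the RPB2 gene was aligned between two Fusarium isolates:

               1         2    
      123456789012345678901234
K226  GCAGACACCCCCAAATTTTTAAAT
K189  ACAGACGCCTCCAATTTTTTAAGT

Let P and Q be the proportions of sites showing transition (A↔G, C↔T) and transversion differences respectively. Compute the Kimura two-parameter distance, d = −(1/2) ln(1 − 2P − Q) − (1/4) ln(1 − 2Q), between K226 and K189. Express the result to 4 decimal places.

0.2568

The sequences differ at positions 1 (G/A, transition), 7 (A/G, transition), 10 (C/T, transition), 15 (A/T, transversion), 23 (A/G, transition).
Of the 5 differences, 4 transitions and 1 transversion over 24 sites: P = 4/24 = 0.166667, Q = 1/24 = 0.041667.
d = −0.5·ln(0.624999) − 0.25·ln(0.916666) = −0.5·(-0.470005) − 0.25·(-0.087012) = 0.2568.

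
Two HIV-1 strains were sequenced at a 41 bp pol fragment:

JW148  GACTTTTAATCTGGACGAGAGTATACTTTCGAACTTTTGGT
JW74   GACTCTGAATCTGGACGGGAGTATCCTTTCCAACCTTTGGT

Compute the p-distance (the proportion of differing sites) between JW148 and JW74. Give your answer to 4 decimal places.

The sequences differ at positions 5 (T/C), 7 (T/G), 18 (A/G), 25 (A/C), 31 (G/C), 35 (T/C).
There are 6 differences over 41 sites, so p = 6/41 = 0.1463.

0.1463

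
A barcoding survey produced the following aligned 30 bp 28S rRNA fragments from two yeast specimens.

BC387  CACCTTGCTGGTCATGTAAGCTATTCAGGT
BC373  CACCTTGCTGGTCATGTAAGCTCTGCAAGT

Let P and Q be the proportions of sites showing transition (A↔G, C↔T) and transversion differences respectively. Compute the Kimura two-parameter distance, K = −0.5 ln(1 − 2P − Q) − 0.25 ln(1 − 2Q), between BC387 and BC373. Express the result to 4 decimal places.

The sequences differ at positions 23 (A/C, transversion), 25 (T/G, transversion), 28 (G/A, transition).
Of the 3 differences, 1 transition and 2 transversions over 30 sites: P = 1/30 = 0.033333, Q = 2/30 = 0.066667.
d = −0.5·ln(0.866667) − 0.25·ln(0.866666) = −0.5·(-0.143100) − 0.25·(-0.143102) = 0.1073.

0.1073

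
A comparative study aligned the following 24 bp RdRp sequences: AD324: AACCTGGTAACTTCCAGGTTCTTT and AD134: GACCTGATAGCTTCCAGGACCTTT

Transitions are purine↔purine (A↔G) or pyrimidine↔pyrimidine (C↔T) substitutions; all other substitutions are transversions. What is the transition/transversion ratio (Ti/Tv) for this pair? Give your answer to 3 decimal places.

4.000

The sequences differ at positions 1 (A/G, transition), 7 (G/A, transition), 10 (A/G, transition), 19 (T/A, transversion), 20 (T/C, transition).
Of the 5 differences, 4 transitions and 1 transversion, so Ti/Tv = 4/1 = 4.000.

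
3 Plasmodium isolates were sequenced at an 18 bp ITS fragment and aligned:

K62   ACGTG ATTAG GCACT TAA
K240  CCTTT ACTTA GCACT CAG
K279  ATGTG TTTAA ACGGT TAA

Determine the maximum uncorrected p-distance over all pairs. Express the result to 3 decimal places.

Pairwise Hamming distances:
  K62 vs K240: 8
  K62 vs K279: 6
  K240 vs K279: 12
The largest is 12 mismatches, between K240 and K279; p = 12/18 = 0.667.

0.667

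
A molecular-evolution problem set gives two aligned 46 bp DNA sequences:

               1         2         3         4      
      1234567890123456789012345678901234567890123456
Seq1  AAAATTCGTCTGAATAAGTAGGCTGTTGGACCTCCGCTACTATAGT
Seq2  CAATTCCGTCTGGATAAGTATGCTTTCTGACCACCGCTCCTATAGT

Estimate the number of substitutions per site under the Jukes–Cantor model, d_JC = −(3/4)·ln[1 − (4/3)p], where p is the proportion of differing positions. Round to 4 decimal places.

Differing sites — 1:A/C; 4:A/T; 6:T/C; 13:A/G; 21:G/T; 25:G/T; 27:T/C; 28:G/T; 33:T/A; 39:A/C.
p = 10/46 = 0.217391.
d = −0.75 · ln(1 − (4/3)·0.217391) = −0.75 · ln(0.710145) = −0.75 · (-0.342286) = 0.2567.

0.2567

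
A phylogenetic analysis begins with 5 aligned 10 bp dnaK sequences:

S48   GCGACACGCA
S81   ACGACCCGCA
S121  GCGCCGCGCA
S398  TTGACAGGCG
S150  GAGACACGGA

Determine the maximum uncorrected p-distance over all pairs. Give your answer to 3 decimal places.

0.600

Pairwise Hamming distances:
  S48 vs S81: 2
  S48 vs S121: 2
  S48 vs S398: 4
  S48 vs S150: 2
  S81 vs S121: 3
  S81 vs S398: 5
  S81 vs S150: 4
  S121 vs S398: 6
  S121 vs S150: 4
  S398 vs S150: 5
The largest is 6 mismatches, between S121 and S398; p = 6/10 = 0.600.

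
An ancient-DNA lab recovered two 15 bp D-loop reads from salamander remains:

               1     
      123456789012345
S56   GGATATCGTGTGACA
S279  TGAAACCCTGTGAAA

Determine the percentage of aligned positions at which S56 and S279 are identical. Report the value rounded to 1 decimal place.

66.7%

Differing sites — 1:G/T; 4:T/A; 6:T/C; 8:G/C; 14:C/A.
10 of the 15 sites match, so the percent identity is 10/15 × 100 = 66.7%.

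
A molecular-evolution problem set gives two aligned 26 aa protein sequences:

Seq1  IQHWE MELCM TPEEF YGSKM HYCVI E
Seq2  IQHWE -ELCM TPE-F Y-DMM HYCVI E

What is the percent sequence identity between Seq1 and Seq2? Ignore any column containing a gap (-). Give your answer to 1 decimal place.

Excluding the 3 gap columns leaves 23 comparable sites.
Differing sites — 18:S/D; 19:K/M.
21 of the 23 comparable sites match, so the percent identity is 21/23 × 100 = 91.3%.

91.3%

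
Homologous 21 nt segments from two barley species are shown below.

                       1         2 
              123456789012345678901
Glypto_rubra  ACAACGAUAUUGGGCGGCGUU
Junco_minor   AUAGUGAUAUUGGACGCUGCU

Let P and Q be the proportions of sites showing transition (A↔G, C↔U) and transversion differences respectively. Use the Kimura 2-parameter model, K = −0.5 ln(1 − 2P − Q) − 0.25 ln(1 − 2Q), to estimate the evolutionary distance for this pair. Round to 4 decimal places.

0.5076

Mismatches occur at site 2 (C/U, transition), site 4 (A/G, transition), site 5 (C/U, transition), site 14 (G/A, transition), site 17 (G/C, transversion), site 18 (C/U, transition), site 20 (U/C, transition).
Of the 7 differences, 6 transitions and 1 transversion over 21 sites: P = 6/21 = 0.285714, Q = 1/21 = 0.047619.
d = −0.5·ln(0.380953) − 0.25·ln(0.904762) = −0.5·(-0.965079) − 0.25·(-0.100083) = 0.5076.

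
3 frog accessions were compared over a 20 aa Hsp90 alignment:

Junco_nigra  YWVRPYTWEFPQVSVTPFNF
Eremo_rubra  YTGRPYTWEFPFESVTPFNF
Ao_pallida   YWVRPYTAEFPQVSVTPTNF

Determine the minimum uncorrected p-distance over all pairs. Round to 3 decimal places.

0.100

Pairwise Hamming distances:
  Junco_nigra vs Eremo_rubra: 4
  Junco_nigra vs Ao_pallida: 2
  Eremo_rubra vs Ao_pallida: 6
The smallest is 2 mismatches, between Junco_nigra and Ao_pallida; p = 2/20 = 0.100.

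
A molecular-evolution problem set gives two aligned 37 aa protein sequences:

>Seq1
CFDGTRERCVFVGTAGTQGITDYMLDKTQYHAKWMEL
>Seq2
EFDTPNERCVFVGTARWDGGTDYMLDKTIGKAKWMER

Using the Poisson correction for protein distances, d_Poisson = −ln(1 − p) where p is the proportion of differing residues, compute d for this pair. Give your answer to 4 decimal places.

Differing sites — 1:C/E; 4:G/T; 5:T/P; 6:R/N; 16:G/R; 17:T/W; 18:Q/D; 20:I/G; 29:Q/I; 30:Y/G; 31:H/K; 37:L/R.
p = 12/37 = 0.324324.
d = −ln(1 − 0.324324) = −ln(0.675676) = 0.3920.

0.3920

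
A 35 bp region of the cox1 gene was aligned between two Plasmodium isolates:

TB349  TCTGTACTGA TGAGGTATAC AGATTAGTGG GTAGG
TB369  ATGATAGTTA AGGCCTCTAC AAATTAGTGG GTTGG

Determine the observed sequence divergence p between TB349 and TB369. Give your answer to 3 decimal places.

Differing sites — 1:T/A; 2:C/T; 3:T/G; 4:G/A; 7:C/G; 9:G/T; 11:T/A; 13:A/G; 14:G/C; 15:G/C; 17:A/C; 22:G/A; 33:A/T.
There are 13 differences over 35 sites, so p = 13/35 = 0.371.

0.371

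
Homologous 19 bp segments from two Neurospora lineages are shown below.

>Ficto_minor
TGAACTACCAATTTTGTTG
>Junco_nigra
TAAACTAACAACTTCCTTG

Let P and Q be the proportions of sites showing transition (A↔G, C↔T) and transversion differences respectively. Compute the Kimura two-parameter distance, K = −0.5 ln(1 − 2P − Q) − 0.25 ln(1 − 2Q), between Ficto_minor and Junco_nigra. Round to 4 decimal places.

Differing sites — 2:G/A (Ti); 8:C/A (Tv); 12:T/C (Ti); 15:T/C (Ti); 16:G/C (Tv).
Of the 5 differences, 3 transitions and 2 transversions over 19 sites: P = 3/19 = 0.157895, Q = 2/19 = 0.105263.
d = −0.5·ln(0.578947) − 0.25·ln(0.789474) = −0.5·(-0.546544) − 0.25·(-0.236388) = 0.3324.

0.3324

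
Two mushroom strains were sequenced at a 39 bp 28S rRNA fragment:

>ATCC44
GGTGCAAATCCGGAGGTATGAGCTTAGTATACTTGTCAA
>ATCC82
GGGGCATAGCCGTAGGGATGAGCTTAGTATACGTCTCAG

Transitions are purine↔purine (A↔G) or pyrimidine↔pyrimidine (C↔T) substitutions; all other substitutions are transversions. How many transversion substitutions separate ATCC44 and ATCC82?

The sequences differ at positions 3 (T/G, transversion), 7 (A/T, transversion), 9 (T/G, transversion), 13 (G/T, transversion), 17 (T/G, transversion), 33 (T/G, transversion), 35 (G/C, transversion), 39 (A/G, transition).
Of the 8 differences, 1 transition and 7 transversions, so the answer is 7.

7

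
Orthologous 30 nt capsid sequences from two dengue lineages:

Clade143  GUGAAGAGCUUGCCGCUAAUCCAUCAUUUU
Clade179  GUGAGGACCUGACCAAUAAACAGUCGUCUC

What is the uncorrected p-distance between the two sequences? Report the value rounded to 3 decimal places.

0.400

Differing sites — 5:A/G; 8:G/C; 11:U/G; 12:G/A; 15:G/A; 16:C/A; 20:U/A; 22:C/A; 23:A/G; 26:A/G; 28:U/C; 30:U/C.
There are 12 differences over 30 sites, so p = 12/30 = 0.400.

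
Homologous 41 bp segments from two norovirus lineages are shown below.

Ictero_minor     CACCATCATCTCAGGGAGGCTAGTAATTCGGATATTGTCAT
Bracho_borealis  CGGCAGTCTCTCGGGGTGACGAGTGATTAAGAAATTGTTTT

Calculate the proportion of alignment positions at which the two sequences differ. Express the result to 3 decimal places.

Mismatches occur at site 2 (A↔G), site 3 (C↔G), site 6 (T↔G), site 7 (C↔T), site 8 (A↔C), site 13 (A↔G), site 17 (A↔T), site 19 (G↔A), site 21 (T↔G), site 25 (A↔G), site 29 (C↔A), site 30 (G↔A), site 33 (T↔A), site 39 (C↔T), site 40 (A↔T).
There are 15 differences over 41 sites, so p = 15/41 = 0.366.

0.366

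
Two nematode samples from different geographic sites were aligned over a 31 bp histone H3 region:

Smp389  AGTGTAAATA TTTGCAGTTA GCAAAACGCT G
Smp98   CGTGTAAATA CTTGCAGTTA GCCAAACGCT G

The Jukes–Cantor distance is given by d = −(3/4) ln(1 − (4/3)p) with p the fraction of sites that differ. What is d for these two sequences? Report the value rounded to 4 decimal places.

0.1036

The sequences differ at positions 1 (A/C), 11 (T/C), 23 (A/C).
p = 3/31 = 0.096774.
d = −0.75 · ln(1 − (4/3)·0.096774) = −0.75 · ln(0.870968) = −0.75 · (-0.138150) = 0.1036.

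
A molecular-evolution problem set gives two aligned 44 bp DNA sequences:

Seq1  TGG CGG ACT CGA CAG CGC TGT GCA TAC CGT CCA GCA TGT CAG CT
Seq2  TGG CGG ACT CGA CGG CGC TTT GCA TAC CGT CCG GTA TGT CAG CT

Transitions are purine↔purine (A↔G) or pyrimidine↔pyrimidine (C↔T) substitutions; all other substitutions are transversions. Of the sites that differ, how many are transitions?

Differing sites — 14:A/G (Ti); 20:G/T (Tv); 33:A/G (Ti); 35:C/T (Ti).
Of the 4 differences, 3 transitions and 1 transversion, so the answer is 3.

3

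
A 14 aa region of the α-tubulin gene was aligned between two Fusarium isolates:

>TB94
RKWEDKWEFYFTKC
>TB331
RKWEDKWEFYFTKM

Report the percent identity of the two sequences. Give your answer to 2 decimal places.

The sequences differ at position 14 (C/M).
13 of the 14 sites match, so the percent identity is 13/14 × 100 = 92.86%.

92.86%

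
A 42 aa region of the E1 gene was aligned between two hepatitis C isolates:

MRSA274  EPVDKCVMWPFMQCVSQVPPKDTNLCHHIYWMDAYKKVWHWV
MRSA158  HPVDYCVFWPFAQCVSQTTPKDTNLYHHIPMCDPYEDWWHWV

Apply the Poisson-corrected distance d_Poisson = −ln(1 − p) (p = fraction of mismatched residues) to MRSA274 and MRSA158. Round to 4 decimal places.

Differing sites — 1:E/H; 5:K/Y; 8:M/F; 12:M/A; 18:V/T; 19:P/T; 26:C/Y; 30:Y/P; 31:W/M; 32:M/C; 34:A/P; 36:K/E; 37:K/D; 38:V/W.
p = 14/42 = 0.333333.
d = −ln(1 − 0.333333) = −ln(0.666667) = 0.4055.

0.4055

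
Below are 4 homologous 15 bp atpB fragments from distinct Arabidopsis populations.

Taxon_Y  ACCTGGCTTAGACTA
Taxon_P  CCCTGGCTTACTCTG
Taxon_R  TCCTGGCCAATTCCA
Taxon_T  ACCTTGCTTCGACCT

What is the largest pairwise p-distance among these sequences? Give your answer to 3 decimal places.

Pairwise Hamming distances:
  Taxon_Y vs Taxon_P: 4
  Taxon_Y vs Taxon_R: 6
  Taxon_Y vs Taxon_T: 4
  Taxon_P vs Taxon_R: 6
  Taxon_P vs Taxon_T: 7
  Taxon_R vs Taxon_T: 8
The largest is 8 mismatches, between Taxon_R and Taxon_T; p = 8/15 = 0.533.

0.533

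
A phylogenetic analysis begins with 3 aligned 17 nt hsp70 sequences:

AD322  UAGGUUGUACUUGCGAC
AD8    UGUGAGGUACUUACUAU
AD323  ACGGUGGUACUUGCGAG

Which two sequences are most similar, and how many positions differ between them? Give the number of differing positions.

4

Pairwise Hamming distances:
  AD322 vs AD8: 7
  AD322 vs AD323: 4
  AD8 vs AD323: 7
The smallest is 4, between AD322 and AD323.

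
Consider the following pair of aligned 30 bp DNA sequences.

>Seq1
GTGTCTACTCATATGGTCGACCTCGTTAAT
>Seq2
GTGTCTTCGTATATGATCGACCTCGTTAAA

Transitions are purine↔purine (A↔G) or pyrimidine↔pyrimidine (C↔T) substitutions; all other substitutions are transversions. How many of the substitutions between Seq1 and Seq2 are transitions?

2

Mismatches occur at site 7 (A→T, transversion), site 9 (T→G, transversion), site 10 (C→T, transition), site 16 (G→A, transition), site 30 (T→A, transversion).
Of the 5 differences, 2 transitions and 3 transversions, so the answer is 2.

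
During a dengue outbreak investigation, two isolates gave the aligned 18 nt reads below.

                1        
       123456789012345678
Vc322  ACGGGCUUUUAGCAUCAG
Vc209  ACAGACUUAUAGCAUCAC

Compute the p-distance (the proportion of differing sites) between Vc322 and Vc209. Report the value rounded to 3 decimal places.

0.222

Mismatches occur at site 3 (G↔A), site 5 (G↔A), site 9 (U↔A), site 18 (G↔C).
There are 4 differences over 18 sites, so p = 4/18 = 0.222.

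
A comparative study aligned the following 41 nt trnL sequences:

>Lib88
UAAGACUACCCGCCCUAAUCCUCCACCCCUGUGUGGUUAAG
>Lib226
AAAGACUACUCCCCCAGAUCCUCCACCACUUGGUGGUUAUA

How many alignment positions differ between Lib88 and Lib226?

Differing sites — 1:U/A; 10:C/U; 12:G/C; 16:U/A; 17:A/G; 28:C/A; 31:G/U; 32:U/G; 40:A/U; 41:G/A.
That gives 10 mismatches out of 41 aligned sites, so the Hamming distance is 10.

10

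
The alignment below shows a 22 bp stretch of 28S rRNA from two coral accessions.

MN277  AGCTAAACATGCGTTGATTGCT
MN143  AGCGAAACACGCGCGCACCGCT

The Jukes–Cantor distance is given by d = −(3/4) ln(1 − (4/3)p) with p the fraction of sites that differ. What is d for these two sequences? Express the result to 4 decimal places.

Differing sites — 4:T/G; 10:T/C; 14:T/C; 15:T/G; 16:G/C; 18:T/C; 19:T/C.
p = 7/22 = 0.318182.
d = −0.75 · ln(1 − (4/3)·0.318182) = −0.75 · ln(0.575757) = −0.75 · (-0.552070) = 0.4141.

0.4141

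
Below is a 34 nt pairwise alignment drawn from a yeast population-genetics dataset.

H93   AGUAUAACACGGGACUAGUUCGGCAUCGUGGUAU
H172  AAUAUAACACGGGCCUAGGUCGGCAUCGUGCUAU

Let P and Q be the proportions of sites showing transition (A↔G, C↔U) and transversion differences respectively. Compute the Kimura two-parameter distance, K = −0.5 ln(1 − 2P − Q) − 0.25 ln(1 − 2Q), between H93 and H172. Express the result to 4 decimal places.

0.1281

The sequences differ at positions 2 (G/A, transition), 14 (A/C, transversion), 19 (U/G, transversion), 31 (G/C, transversion).
Of the 4 differences, 1 transition and 3 transversions over 34 sites: P = 1/34 = 0.029412, Q = 3/34 = 0.088235.
d = −0.5·ln(0.852941) − 0.25·ln(0.823530) = −0.5·(-0.159065) − 0.25·(-0.194155) = 0.1281.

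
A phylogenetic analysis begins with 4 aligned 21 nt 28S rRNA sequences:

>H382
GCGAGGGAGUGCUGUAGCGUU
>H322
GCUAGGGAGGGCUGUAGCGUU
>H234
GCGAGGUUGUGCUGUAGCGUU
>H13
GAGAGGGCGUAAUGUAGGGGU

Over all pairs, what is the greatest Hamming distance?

Pairwise Hamming distances:
  H382 vs H322: 2
  H382 vs H234: 2
  H382 vs H13: 6
  H322 vs H234: 4
  H322 vs H13: 8
  H234 vs H13: 7
The largest is 8, between H322 and H13.

8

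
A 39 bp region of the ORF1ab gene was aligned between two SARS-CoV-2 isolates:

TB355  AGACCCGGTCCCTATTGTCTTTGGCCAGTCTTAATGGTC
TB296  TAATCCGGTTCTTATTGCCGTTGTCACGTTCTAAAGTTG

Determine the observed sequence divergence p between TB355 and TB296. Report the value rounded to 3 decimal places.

The sequences differ at positions 1 (A/T), 2 (G/A), 4 (C/T), 10 (C/T), 12 (C/T), 18 (T/C), 20 (T/G), 24 (G/T), 26 (C/A), 27 (A/C), 30 (C/T), 31 (T/C), 35 (T/A), 37 (G/T), 39 (C/G).
There are 15 differences over 39 sites, so p = 15/39 = 0.385.

0.385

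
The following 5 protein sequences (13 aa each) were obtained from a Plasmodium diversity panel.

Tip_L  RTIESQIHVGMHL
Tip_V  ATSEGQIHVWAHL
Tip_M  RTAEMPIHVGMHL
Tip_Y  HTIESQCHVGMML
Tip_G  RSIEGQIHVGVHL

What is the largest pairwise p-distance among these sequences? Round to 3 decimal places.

0.538

Pairwise Hamming distances:
  Tip_L vs Tip_V: 5
  Tip_L vs Tip_M: 3
  Tip_L vs Tip_Y: 3
  Tip_L vs Tip_G: 3
  Tip_V vs Tip_M: 6
  Tip_V vs Tip_Y: 7
  Tip_V vs Tip_G: 5
  Tip_M vs Tip_Y: 6
  Tip_M vs Tip_G: 5
  Tip_Y vs Tip_G: 6
The largest is 7 mismatches, between Tip_V and Tip_Y; p = 7/13 = 0.538.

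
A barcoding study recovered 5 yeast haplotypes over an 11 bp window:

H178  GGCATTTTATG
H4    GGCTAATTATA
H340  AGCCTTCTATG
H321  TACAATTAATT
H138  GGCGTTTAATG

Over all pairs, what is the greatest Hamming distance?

Pairwise Hamming distances:
  H178 vs H4: 4
  H178 vs H340: 3
  H178 vs H321: 5
  H178 vs H138: 2
  H4 vs H340: 6
  H4 vs H321: 6
  H4 vs H138: 5
  H340 vs H321: 7
  H340 vs H138: 4
  H321 vs H138: 5
The largest is 7, between H340 and H321.

7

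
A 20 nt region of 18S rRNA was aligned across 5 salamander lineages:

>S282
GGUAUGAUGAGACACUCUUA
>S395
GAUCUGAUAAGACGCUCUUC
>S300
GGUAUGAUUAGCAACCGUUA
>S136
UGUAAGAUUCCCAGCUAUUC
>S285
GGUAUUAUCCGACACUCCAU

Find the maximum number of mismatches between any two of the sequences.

Pairwise Hamming distances:
  S282 vs S395: 5
  S282 vs S300: 5
  S282 vs S136: 10
  S282 vs S285: 6
  S395 vs S300: 9
  S395 vs S136: 10
  S395 vs S285: 9
  S300 vs S136: 8
  S300 vs S285: 10
  S136 vs S285: 12
The largest is 12, between S136 and S285.

12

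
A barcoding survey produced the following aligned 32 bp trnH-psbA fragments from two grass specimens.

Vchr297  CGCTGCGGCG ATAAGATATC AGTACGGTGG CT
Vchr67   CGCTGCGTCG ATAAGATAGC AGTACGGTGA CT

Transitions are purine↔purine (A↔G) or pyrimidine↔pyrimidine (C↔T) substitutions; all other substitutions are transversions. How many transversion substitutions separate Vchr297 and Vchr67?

Differing sites — 8:G/T (Tv); 19:T/G (Tv); 30:G/A (Ti).
Of the 3 differences, 1 transition and 2 transversions, so the answer is 2.

2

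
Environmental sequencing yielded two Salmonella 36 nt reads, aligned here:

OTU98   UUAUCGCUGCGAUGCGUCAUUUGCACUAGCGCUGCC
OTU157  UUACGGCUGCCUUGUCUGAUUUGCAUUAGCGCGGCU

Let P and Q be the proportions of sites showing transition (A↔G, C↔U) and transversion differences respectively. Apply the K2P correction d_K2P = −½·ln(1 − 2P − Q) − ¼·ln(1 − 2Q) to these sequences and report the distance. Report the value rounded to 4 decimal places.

0.3476

Differing sites — 4:U/C (Ti); 5:C/G (Tv); 11:G/C (Tv); 12:A/U (Tv); 15:C/U (Ti); 16:G/C (Tv); 18:C/G (Tv); 26:C/U (Ti); 33:U/G (Tv); 36:C/U (Ti).
Of the 10 differences, 4 transitions and 6 transversions over 36 sites: P = 4/36 = 0.111111, Q = 6/36 = 0.166667.
d = −0.5·ln(0.611111) − 0.25·ln(0.666666) = −0.5·(-0.492477) − 0.25·(-0.405466) = 0.3476.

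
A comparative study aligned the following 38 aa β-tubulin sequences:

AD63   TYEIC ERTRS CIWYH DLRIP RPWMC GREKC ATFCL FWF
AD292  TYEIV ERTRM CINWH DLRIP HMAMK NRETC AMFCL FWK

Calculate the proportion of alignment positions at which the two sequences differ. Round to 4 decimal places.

0.3158

Differing sites — 5:C/V; 10:S/M; 13:W/N; 14:Y/W; 21:R/H; 22:P/M; 23:W/A; 25:C/K; 26:G/N; 29:K/T; 32:T/M; 38:F/K.
There are 12 differences over 38 sites, so p = 12/38 = 0.3158.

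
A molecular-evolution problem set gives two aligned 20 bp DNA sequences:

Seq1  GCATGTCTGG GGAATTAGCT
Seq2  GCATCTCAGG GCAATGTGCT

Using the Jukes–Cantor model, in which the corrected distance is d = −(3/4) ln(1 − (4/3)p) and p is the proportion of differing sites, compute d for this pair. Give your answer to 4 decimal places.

Differing sites — 5:G/C; 8:T/A; 12:G/C; 16:T/G; 17:A/T.
p = 5/20 = 0.250000.
d = −0.75 · ln(1 − (4/3)·0.250000) = −0.75 · ln(0.666667) = −0.75 · (-0.405465) = 0.3041.

0.3041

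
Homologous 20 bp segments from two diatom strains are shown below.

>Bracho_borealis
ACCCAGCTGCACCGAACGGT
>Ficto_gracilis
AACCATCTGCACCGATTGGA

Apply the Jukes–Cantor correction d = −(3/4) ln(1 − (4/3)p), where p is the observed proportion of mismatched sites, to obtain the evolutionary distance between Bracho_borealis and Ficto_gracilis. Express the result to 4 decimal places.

0.3041

Mismatches occur at site 2 (C↔A), site 6 (G↔T), site 16 (A↔T), site 17 (C↔T), site 20 (T↔A).
p = 5/20 = 0.250000.
d = −0.75 · ln(1 − (4/3)·0.250000) = −0.75 · ln(0.666667) = −0.75 · (-0.405465) = 0.3041.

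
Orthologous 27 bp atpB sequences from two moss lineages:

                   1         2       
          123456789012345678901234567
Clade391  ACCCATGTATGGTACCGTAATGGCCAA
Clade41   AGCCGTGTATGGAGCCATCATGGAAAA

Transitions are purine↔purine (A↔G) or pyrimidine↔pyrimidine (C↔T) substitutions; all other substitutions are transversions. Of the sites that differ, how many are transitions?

Mismatches occur at site 2 (C/G, transversion), site 5 (A/G, transition), site 13 (T/A, transversion), site 14 (A/G, transition), site 17 (G/A, transition), site 19 (A/C, transversion), site 24 (C/A, transversion), site 25 (C/A, transversion).
Of the 8 differences, 3 transitions and 5 transversions, so the answer is 3.

3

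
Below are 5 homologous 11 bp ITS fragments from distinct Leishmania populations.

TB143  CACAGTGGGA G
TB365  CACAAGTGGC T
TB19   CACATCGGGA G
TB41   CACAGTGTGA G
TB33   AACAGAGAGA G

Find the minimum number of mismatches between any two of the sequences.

1

Pairwise Hamming distances:
  TB143 vs TB365: 5
  TB143 vs TB19: 2
  TB143 vs TB41: 1
  TB143 vs TB33: 3
  TB365 vs TB19: 5
  TB365 vs TB41: 6
  TB365 vs TB33: 7
  TB19 vs TB41: 3
  TB19 vs TB33: 4
  TB41 vs TB33: 3
The smallest is 1, between TB143 and TB41.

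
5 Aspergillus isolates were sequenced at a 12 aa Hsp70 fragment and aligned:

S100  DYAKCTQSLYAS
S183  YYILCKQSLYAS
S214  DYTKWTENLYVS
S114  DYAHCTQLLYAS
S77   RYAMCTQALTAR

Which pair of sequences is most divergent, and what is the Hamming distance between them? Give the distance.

Pairwise Hamming distances:
  S100 vs S183: 4
  S100 vs S214: 5
  S100 vs S114: 2
  S100 vs S77: 5
  S183 vs S214: 8
  S183 vs S114: 5
  S183 vs S77: 7
  S214 vs S114: 6
  S214 vs S77: 9
  S114 vs S77: 5
The largest is 9, between S214 and S77.

9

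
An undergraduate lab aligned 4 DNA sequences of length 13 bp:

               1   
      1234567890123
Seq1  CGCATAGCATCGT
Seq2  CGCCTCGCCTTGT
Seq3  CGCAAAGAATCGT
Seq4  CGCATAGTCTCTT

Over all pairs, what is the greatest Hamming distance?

Pairwise Hamming distances:
  Seq1 vs Seq2: 4
  Seq1 vs Seq3: 2
  Seq1 vs Seq4: 3
  Seq2 vs Seq3: 6
  Seq2 vs Seq4: 5
  Seq3 vs Seq4: 4
The largest is 6, between Seq2 and Seq3.

6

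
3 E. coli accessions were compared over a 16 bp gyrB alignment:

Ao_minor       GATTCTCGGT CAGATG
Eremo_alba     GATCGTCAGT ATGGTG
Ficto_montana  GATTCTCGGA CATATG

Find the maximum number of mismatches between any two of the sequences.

8

Pairwise Hamming distances:
  Ao_minor vs Eremo_alba: 6
  Ao_minor vs Ficto_montana: 2
  Eremo_alba vs Ficto_montana: 8
The largest is 8, between Eremo_alba and Ficto_montana.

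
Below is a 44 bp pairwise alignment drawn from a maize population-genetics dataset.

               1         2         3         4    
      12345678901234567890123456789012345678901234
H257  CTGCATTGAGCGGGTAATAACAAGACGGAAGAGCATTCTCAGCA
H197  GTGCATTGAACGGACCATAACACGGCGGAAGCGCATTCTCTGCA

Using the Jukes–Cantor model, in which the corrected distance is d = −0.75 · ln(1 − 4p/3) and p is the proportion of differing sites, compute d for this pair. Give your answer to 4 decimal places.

0.2388

The sequences differ at positions 1 (C/G), 10 (G/A), 14 (G/A), 15 (T/C), 16 (A/C), 23 (A/C), 25 (A/G), 32 (A/C), 41 (A/T).
p = 9/44 = 0.204545.
d = −0.75 · ln(1 − (4/3)·0.204545) = −0.75 · ln(0.727273) = −0.75 · (-0.318453) = 0.2388.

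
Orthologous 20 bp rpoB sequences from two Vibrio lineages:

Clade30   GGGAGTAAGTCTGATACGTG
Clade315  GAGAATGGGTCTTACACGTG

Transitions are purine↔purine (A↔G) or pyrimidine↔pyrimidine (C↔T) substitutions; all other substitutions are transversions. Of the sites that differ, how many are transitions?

5

Differing sites — 2:G/A (Ti); 5:G/A (Ti); 7:A/G (Ti); 8:A/G (Ti); 13:G/T (Tv); 15:T/C (Ti).
Of the 6 differences, 5 transitions and 1 transversion, so the answer is 5.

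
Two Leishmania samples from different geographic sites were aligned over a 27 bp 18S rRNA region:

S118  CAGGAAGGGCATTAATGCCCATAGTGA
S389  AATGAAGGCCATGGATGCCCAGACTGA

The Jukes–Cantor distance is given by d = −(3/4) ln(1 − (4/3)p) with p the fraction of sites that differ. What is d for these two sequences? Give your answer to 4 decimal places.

The sequences differ at positions 1 (C/A), 3 (G/T), 9 (G/C), 13 (T/G), 14 (A/G), 22 (T/G), 24 (G/C).
p = 7/27 = 0.259259.
d = −0.75 · ln(1 − (4/3)·0.259259) = −0.75 · ln(0.654321) = −0.75 · (-0.424157) = 0.3181.

0.3181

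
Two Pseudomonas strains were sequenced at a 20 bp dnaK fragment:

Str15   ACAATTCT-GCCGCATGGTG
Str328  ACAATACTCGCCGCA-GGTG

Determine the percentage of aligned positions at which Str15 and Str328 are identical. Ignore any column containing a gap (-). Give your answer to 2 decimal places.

94.44%

Excluding the 2 gap columns leaves 18 comparable sites.
The sequences differ at position 6 (T/A).
17 of the 18 comparable sites match, so the percent identity is 17/18 × 100 = 94.44%.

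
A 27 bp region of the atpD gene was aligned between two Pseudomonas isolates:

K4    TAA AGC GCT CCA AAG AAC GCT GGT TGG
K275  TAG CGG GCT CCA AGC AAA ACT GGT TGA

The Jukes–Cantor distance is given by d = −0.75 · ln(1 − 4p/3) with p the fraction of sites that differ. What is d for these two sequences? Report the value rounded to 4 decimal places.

The sequences differ at positions 3 (A/G), 4 (A/C), 6 (C/G), 14 (A/G), 15 (G/C), 18 (C/A), 19 (G/A), 27 (G/A).
p = 8/27 = 0.296296.
d = −0.75 · ln(1 − (4/3)·0.296296) = −0.75 · ln(0.604939) = −0.75 · (-0.502628) = 0.3770.

0.3770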